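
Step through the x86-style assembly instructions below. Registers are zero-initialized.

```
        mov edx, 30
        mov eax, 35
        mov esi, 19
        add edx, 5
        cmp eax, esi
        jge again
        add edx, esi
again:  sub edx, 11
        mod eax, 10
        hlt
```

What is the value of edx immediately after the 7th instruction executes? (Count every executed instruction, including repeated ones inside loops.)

edx=30
eax=35
esi=19
edx=30+5=35
cmp eax, esi  (cmp 35,19)
jge again: taken
edx=35-11=24
After step 7: edx = 24.

24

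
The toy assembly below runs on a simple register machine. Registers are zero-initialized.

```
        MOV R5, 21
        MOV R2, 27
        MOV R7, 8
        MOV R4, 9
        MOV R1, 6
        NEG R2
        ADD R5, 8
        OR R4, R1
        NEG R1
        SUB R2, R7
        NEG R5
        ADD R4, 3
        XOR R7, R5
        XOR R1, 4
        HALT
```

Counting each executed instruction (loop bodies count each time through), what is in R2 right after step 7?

after MOV R5, 21: R5=21
after MOV R2, 27: R2=27
after MOV R7, 8: R7=8
after MOV R4, 9: R4=9
after MOV R1, 6: R1=6
after NEG R2: R2=-(27)=-27
after ADD R5, 8: R5=21+8=29
After step 7: R2 = -27.

-27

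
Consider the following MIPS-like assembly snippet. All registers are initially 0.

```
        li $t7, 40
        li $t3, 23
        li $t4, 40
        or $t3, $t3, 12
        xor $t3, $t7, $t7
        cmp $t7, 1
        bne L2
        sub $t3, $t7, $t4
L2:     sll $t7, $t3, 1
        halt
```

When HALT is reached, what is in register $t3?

after li $t7, 40: $t7=40
after li $t3, 23: $t3=23
after li $t4, 40: $t4=40
after or $t3, $t3, 12: $t3=23|12=31
after xor $t3, $t7, $t7: $t3=40^40=0
cmp $t7, 1  (cmp 40,1)
bne L2: taken
after sll $t7, $t3, 1: $t7=0<<1=0
halt.

0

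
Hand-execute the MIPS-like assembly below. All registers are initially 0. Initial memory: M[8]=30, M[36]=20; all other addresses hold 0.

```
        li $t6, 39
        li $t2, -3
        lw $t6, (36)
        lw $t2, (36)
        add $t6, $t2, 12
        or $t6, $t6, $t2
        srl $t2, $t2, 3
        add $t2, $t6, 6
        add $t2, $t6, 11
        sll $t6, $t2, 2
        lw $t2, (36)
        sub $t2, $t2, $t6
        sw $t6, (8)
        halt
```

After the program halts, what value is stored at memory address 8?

li $t6, 39 → $t6=39
li $t2, -3 → $t2=-3
lw $t6, (36) → $t6=M[36]=20
lw $t2, (36) → $t2=M[36]=20
add $t6, $t2, 12 → $t6=20+12=32
or $t6, $t6, $t2 → $t6=32|20=52
srl $t2, $t2, 3 → $t2=20>>3=2
add $t2, $t6, 6 → $t2=52+6=58
add $t2, $t6, 11 → $t2=52+11=63
sll $t6, $t2, 2 → $t6=63<<2=252
lw $t2, (36) → $t2=M[36]=20
sub $t2, $t2, $t6 → $t2=20-252=-232
sw $t6, (8) → M[8]=252
halt.

252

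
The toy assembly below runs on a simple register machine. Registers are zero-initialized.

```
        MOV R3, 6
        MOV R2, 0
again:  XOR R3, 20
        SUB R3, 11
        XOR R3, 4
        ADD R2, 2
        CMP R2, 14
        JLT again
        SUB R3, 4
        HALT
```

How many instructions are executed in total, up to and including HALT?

R3=6
R2=0
R3=6^20=18
R3=18-11=7
R3=7^4=3
R2=0+2=2
CMP R2, 14  (cmp 2,14)
JLT again: taken
R3=3^20=23
R3=23-11=12
R3=12^4=8
R2=2+2=4
CMP R2, 14  (cmp 4,14)
JLT again: taken
R3=8^20=28
R3=28-11=17
R3=17^4=21
R2=4+2=6
CMP R2, 14  (cmp 6,14)
JLT again: taken
R3=21^20=1
R3=1-11=-10
R3=(-10)^4=-14
R2=6+2=8
CMP R2, 14  (cmp 8,14)
JLT again: taken
R3=(-14)^20=-26
R3=(-26)-11=-37
R3=(-37)^4=-33
R2=8+2=10
CMP R2, 14  (cmp 10,14)
JLT again: taken
R3=(-33)^20=-53
R3=(-53)-11=-64
R3=(-64)^4=-60
R2=10+2=12
CMP R2, 14  (cmp 12,14)
JLT again: taken
R3=(-60)^20=-48
R3=(-48)-11=-59
R3=(-59)^4=-63
R2=12+2=14
CMP R2, 14  (cmp 14,14)
JLT again: not taken
R3=(-63)-4=-67
halt.
Total executed instructions: 46.

46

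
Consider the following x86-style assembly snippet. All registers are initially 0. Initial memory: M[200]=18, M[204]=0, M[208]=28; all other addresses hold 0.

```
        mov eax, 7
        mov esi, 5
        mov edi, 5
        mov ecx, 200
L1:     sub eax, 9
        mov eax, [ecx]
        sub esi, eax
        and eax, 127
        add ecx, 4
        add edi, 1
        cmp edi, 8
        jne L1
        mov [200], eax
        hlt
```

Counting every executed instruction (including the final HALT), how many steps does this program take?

30

after mov eax, 7: eax=7
after mov esi, 5: esi=5
after mov edi, 5: edi=5
after mov ecx, 200: ecx=200
after sub eax, 9: eax=7-9=-2
after mov eax, [ecx]: eax=M[200]=18
after sub esi, eax: esi=5-18=-13
after and eax, 127: eax=18&127=18
after add ecx, 4: ecx=200+4=204
after add edi, 1: edi=5+1=6
cmp edi, 8  (cmp 6,8)
jne L1: taken
after sub eax, 9: eax=18-9=9
after mov eax, [ecx]: eax=M[204]=0
after sub esi, eax: esi=(-13)-0=-13
after and eax, 127: eax=0&127=0
after add ecx, 4: ecx=204+4=208
after add edi, 1: edi=6+1=7
cmp edi, 8  (cmp 7,8)
jne L1: taken
after sub eax, 9: eax=0-9=-9
after mov eax, [ecx]: eax=M[208]=28
after sub esi, eax: esi=(-13)-28=-41
after and eax, 127: eax=28&127=28
after add ecx, 4: ecx=208+4=212
after add edi, 1: edi=7+1=8
cmp edi, 8  (cmp 8,8)
jne L1: not taken
mov [200], eax → M[200]=28
halt.
Total executed instructions: 30.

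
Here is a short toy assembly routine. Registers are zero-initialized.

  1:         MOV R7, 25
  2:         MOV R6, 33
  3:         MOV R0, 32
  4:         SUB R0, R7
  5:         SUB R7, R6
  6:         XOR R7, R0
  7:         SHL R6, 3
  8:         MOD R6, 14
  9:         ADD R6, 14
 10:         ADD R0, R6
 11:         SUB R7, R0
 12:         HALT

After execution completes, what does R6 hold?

26

MOV R7, 25 → R7=25
MOV R6, 33 → R6=33
MOV R0, 32 → R0=32
SUB R0, R7 → R0=32-25=7
SUB R7, R6 → R7=25-33=-8
XOR R7, R0 → R7=(-8)^7=-1
SHL R6, 3 → R6=33<<3=264
MOD R6, 14 → R6=264%14=12
ADD R6, 14 → R6=12+14=26
ADD R0, R6 → R0=7+26=33
SUB R7, R0 → R7=(-1)-33=-34
halt.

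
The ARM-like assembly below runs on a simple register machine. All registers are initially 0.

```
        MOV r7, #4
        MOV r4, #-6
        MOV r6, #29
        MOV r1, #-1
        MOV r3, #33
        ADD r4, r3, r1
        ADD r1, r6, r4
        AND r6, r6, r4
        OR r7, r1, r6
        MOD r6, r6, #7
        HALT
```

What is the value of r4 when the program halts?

32

MOV r7, #4 → r7=4
MOV r4, #-6 → r4=-6
MOV r6, #29 → r6=29
MOV r1, #-1 → r1=-1
MOV r3, #33 → r3=33
ADD r4, r3, r1 → r4=33+(-1)=32
ADD r1, r6, r4 → r1=29+32=61
AND r6, r6, r4 → r6=29&32=0
OR r7, r1, r6 → r7=61|0=61
MOD r6, r6, #7 → r6=0%7=0
halt.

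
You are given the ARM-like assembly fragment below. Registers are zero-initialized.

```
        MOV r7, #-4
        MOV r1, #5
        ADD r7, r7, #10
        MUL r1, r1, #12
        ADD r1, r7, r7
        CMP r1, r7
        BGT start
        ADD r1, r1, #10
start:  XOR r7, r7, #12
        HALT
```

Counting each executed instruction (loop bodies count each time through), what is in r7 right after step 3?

6

after MOV r7, #-4: r7=-4
after MOV r1, #5: r1=5
after ADD r7, r7, #10: r7=(-4)+10=6
After step 3: r7 = 6.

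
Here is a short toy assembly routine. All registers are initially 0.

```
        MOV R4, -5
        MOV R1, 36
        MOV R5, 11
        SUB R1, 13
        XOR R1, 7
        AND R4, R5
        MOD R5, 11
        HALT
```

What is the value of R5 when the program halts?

0

after MOV R4, -5: R4=-5
after MOV R1, 36: R1=36
after MOV R5, 11: R5=11
after SUB R1, 13: R1=36-13=23
after XOR R1, 7: R1=23^7=16
after AND R4, R5: R4=(-5)&11=11
after MOD R5, 11: R5=11%11=0
halt.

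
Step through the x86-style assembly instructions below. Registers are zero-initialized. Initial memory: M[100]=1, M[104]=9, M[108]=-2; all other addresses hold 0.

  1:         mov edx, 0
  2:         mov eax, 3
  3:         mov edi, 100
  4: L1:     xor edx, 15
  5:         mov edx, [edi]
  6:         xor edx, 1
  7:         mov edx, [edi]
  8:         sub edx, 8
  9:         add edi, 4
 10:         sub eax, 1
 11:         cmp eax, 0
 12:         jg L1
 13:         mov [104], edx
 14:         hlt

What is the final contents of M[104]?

mov edx, 0 → edx=0
mov eax, 3 → eax=3
mov edi, 100 → edi=100
xor edx, 15 → edx=0^15=15
mov edx, [edi] → edx=M[100]=1
xor edx, 1 → edx=1^1=0
mov edx, [edi] → edx=M[100]=1
sub edx, 8 → edx=1-8=-7
add edi, 4 → edi=100+4=104
sub eax, 1 → eax=3-1=2
cmp eax, 0  (cmp 2,0)
jg L1: taken
xor edx, 15 → edx=(-7)^15=-10
mov edx, [edi] → edx=M[104]=9
xor edx, 1 → edx=9^1=8
mov edx, [edi] → edx=M[104]=9
sub edx, 8 → edx=9-8=1
add edi, 4 → edi=104+4=108
sub eax, 1 → eax=2-1=1
cmp eax, 0  (cmp 1,0)
jg L1: taken
xor edx, 15 → edx=1^15=14
mov edx, [edi] → edx=M[108]=-2
xor edx, 1 → edx=(-2)^1=-1
mov edx, [edi] → edx=M[108]=-2
sub edx, 8 → edx=(-2)-8=-10
add edi, 4 → edi=108+4=112
sub eax, 1 → eax=1-1=0
cmp eax, 0  (cmp 0,0)
jg L1: not taken
mov [104], edx → M[104]=-10
halt.

-10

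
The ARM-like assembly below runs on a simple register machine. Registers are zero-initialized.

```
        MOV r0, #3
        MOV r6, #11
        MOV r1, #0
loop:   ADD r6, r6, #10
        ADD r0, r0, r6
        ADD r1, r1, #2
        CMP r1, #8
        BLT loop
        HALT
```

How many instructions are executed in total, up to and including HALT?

after MOV r0, #3: r0=3
after MOV r6, #11: r6=11
after MOV r1, #0: r1=0
after ADD r6, r6, #10: r6=11+10=21
after ADD r0, r0, r6: r0=3+21=24
after ADD r1, r1, #2: r1=0+2=2
CMP r1, #8  (cmp 2,8)
BLT loop: taken
after ADD r6, r6, #10: r6=21+10=31
after ADD r0, r0, r6: r0=24+31=55
after ADD r1, r1, #2: r1=2+2=4
CMP r1, #8  (cmp 4,8)
BLT loop: taken
after ADD r6, r6, #10: r6=31+10=41
after ADD r0, r0, r6: r0=55+41=96
after ADD r1, r1, #2: r1=4+2=6
CMP r1, #8  (cmp 6,8)
BLT loop: taken
after ADD r6, r6, #10: r6=41+10=51
after ADD r0, r0, r6: r0=96+51=147
after ADD r1, r1, #2: r1=6+2=8
CMP r1, #8  (cmp 8,8)
BLT loop: not taken
halt.
Total executed instructions: 24.

24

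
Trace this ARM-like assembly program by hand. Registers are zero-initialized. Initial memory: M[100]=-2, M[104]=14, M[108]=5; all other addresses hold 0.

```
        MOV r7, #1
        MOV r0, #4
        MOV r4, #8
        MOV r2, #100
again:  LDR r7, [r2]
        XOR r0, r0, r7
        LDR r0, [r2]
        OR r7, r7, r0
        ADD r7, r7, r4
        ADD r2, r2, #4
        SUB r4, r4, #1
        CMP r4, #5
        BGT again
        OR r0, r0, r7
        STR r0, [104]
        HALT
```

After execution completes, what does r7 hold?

after MOV r7, #1: r7=1
after MOV r0, #4: r0=4
after MOV r4, #8: r4=8
after MOV r2, #100: r2=100
after LDR r7, [r2]: r7=M[100]=-2
after XOR r0, r0, r7: r0=4^(-2)=-6
after LDR r0, [r2]: r0=M[100]=-2
after OR r7, r7, r0: r7=(-2)|(-2)=-2
after ADD r7, r7, r4: r7=(-2)+8=6
after ADD r2, r2, #4: r2=100+4=104
after SUB r4, r4, #1: r4=8-1=7
CMP r4, #5  (cmp 7,5)
BGT again: taken
after LDR r7, [r2]: r7=M[104]=14
after XOR r0, r0, r7: r0=(-2)^14=-16
after LDR r0, [r2]: r0=M[104]=14
after OR r7, r7, r0: r7=14|14=14
after ADD r7, r7, r4: r7=14+7=21
after ADD r2, r2, #4: r2=104+4=108
after SUB r4, r4, #1: r4=7-1=6
CMP r4, #5  (cmp 6,5)
BGT again: taken
after LDR r7, [r2]: r7=M[108]=5
after XOR r0, r0, r7: r0=14^5=11
after LDR r0, [r2]: r0=M[108]=5
after OR r7, r7, r0: r7=5|5=5
after ADD r7, r7, r4: r7=5+6=11
after ADD r2, r2, #4: r2=108+4=112
after SUB r4, r4, #1: r4=6-1=5
CMP r4, #5  (cmp 5,5)
BGT again: not taken
after OR r0, r0, r7: r0=5|11=15
STR r0, [104] → M[104]=15
halt.

11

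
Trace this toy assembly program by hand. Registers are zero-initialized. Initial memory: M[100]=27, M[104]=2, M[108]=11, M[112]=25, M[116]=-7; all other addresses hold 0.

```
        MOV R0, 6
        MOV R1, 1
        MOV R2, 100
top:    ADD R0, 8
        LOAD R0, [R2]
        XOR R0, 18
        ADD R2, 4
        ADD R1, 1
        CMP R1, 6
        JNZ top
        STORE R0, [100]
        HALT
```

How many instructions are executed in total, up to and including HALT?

R0=6
R1=1
R2=100
R0=6+8=14
R0=M[100]=27
R0=27^18=9
R2=100+4=104
R1=1+1=2
CMP R1, 6  (cmp 2,6)
JNZ top: taken
R0=9+8=17
R0=M[104]=2
R0=2^18=16
R2=104+4=108
R1=2+1=3
CMP R1, 6  (cmp 3,6)
JNZ top: taken
R0=16+8=24
R0=M[108]=11
R0=11^18=25
R2=108+4=112
R1=3+1=4
CMP R1, 6  (cmp 4,6)
JNZ top: taken
R0=25+8=33
R0=M[112]=25
R0=25^18=11
R2=112+4=116
R1=4+1=5
CMP R1, 6  (cmp 5,6)
JNZ top: taken
R0=11+8=19
R0=M[116]=-7
R0=(-7)^18=-21
R2=116+4=120
R1=5+1=6
CMP R1, 6  (cmp 6,6)
JNZ top: not taken
STORE R0, [100] → M[100]=-21
halt.
Total executed instructions: 40.

40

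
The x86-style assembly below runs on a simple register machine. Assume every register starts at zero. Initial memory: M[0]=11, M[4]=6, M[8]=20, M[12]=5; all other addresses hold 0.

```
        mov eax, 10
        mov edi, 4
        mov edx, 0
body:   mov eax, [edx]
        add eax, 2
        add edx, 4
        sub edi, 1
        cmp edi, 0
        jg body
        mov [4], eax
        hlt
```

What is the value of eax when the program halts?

7

eax=10
edi=4
edx=0
eax=M[0]=11
eax=11+2=13
edx=0+4=4
edi=4-1=3
cmp edi, 0  (cmp 3,0)
jg body: taken
eax=M[4]=6
eax=6+2=8
edx=4+4=8
edi=3-1=2
cmp edi, 0  (cmp 2,0)
jg body: taken
eax=M[8]=20
eax=20+2=22
edx=8+4=12
edi=2-1=1
cmp edi, 0  (cmp 1,0)
jg body: taken
eax=M[12]=5
eax=5+2=7
edx=12+4=16
edi=1-1=0
cmp edi, 0  (cmp 0,0)
jg body: not taken
mov [4], eax → M[4]=7
halt.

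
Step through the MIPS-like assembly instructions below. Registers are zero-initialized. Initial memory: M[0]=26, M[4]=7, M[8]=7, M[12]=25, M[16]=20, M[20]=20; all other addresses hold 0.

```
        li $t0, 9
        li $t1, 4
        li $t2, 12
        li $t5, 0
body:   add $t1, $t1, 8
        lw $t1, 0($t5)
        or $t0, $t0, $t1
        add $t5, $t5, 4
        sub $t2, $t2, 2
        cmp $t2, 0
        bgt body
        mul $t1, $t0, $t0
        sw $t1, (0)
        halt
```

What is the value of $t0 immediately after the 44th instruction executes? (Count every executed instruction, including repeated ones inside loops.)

31

after li $t0, 9: $t0=9
after li $t1, 4: $t1=4
after li $t2, 12: $t2=12
after li $t5, 0: $t5=0
after add $t1, $t1, 8: $t1=4+8=12
after lw $t1, 0($t5): $t1=M[0]=26
after or $t0, $t0, $t1: $t0=9|26=27
after add $t5, $t5, 4: $t5=0+4=4
after sub $t2, $t2, 2: $t2=12-2=10
cmp $t2, 0  (cmp 10,0)
bgt body: taken
after add $t1, $t1, 8: $t1=26+8=34
after lw $t1, 0($t5): $t1=M[4]=7
after or $t0, $t0, $t1: $t0=27|7=31
after add $t5, $t5, 4: $t5=4+4=8
after sub $t2, $t2, 2: $t2=10-2=8
cmp $t2, 0  (cmp 8,0)
bgt body: taken
after add $t1, $t1, 8: $t1=7+8=15
after lw $t1, 0($t5): $t1=M[8]=7
after or $t0, $t0, $t1: $t0=31|7=31
after add $t5, $t5, 4: $t5=8+4=12
after sub $t2, $t2, 2: $t2=8-2=6
cmp $t2, 0  (cmp 6,0)
bgt body: taken
after add $t1, $t1, 8: $t1=7+8=15
after lw $t1, 0($t5): $t1=M[12]=25
after or $t0, $t0, $t1: $t0=31|25=31
after add $t5, $t5, 4: $t5=12+4=16
after sub $t2, $t2, 2: $t2=6-2=4
cmp $t2, 0  (cmp 4,0)
bgt body: taken
after add $t1, $t1, 8: $t1=25+8=33
after lw $t1, 0($t5): $t1=M[16]=20
after or $t0, $t0, $t1: $t0=31|20=31
after add $t5, $t5, 4: $t5=16+4=20
after sub $t2, $t2, 2: $t2=4-2=2
cmp $t2, 0  (cmp 2,0)
bgt body: taken
after add $t1, $t1, 8: $t1=20+8=28
after lw $t1, 0($t5): $t1=M[20]=20
after or $t0, $t0, $t1: $t0=31|20=31
after add $t5, $t5, 4: $t5=20+4=24
after sub $t2, $t2, 2: $t2=2-2=0
After step 44: $t0 = 31.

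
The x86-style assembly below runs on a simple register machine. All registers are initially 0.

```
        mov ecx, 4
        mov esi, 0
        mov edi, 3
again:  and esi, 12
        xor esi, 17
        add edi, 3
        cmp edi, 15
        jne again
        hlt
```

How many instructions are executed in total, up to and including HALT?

24

ecx=4
esi=0
edi=3
esi=0&12=0
esi=0^17=17
edi=3+3=6
cmp edi, 15  (cmp 6,15)
jne again: taken
esi=17&12=0
esi=0^17=17
edi=6+3=9
cmp edi, 15  (cmp 9,15)
jne again: taken
esi=17&12=0
esi=0^17=17
edi=9+3=12
cmp edi, 15  (cmp 12,15)
jne again: taken
esi=17&12=0
esi=0^17=17
edi=12+3=15
cmp edi, 15  (cmp 15,15)
jne again: not taken
halt.
Total executed instructions: 24.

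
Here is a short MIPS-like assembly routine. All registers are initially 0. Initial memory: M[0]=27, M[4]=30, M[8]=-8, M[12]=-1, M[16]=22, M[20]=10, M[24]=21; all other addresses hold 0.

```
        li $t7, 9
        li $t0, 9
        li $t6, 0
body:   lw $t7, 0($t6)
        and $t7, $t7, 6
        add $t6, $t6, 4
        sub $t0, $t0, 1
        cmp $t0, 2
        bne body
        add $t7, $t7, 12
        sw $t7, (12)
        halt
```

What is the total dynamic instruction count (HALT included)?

48

li $t7, 9 → $t7=9
li $t0, 9 → $t0=9
li $t6, 0 → $t6=0
lw $t7, 0($t6) → $t7=M[0]=27
and $t7, $t7, 6 → $t7=27&6=2
add $t6, $t6, 4 → $t6=0+4=4
sub $t0, $t0, 1 → $t0=9-1=8
cmp $t0, 2  (cmp 8,2)
bne body: taken
lw $t7, 0($t6) → $t7=M[4]=30
and $t7, $t7, 6 → $t7=30&6=6
add $t6, $t6, 4 → $t6=4+4=8
sub $t0, $t0, 1 → $t0=8-1=7
cmp $t0, 2  (cmp 7,2)
bne body: taken
lw $t7, 0($t6) → $t7=M[8]=-8
and $t7, $t7, 6 → $t7=(-8)&6=0
add $t6, $t6, 4 → $t6=8+4=12
sub $t0, $t0, 1 → $t0=7-1=6
cmp $t0, 2  (cmp 6,2)
bne body: taken
lw $t7, 0($t6) → $t7=M[12]=-1
and $t7, $t7, 6 → $t7=(-1)&6=6
add $t6, $t6, 4 → $t6=12+4=16
sub $t0, $t0, 1 → $t0=6-1=5
cmp $t0, 2  (cmp 5,2)
bne body: taken
lw $t7, 0($t6) → $t7=M[16]=22
and $t7, $t7, 6 → $t7=22&6=6
add $t6, $t6, 4 → $t6=16+4=20
sub $t0, $t0, 1 → $t0=5-1=4
cmp $t0, 2  (cmp 4,2)
bne body: taken
lw $t7, 0($t6) → $t7=M[20]=10
and $t7, $t7, 6 → $t7=10&6=2
add $t6, $t6, 4 → $t6=20+4=24
sub $t0, $t0, 1 → $t0=4-1=3
cmp $t0, 2  (cmp 3,2)
bne body: taken
lw $t7, 0($t6) → $t7=M[24]=21
and $t7, $t7, 6 → $t7=21&6=4
add $t6, $t6, 4 → $t6=24+4=28
sub $t0, $t0, 1 → $t0=3-1=2
cmp $t0, 2  (cmp 2,2)
bne body: not taken
add $t7, $t7, 12 → $t7=4+12=16
sw $t7, (12) → M[12]=16
halt.
Total executed instructions: 48.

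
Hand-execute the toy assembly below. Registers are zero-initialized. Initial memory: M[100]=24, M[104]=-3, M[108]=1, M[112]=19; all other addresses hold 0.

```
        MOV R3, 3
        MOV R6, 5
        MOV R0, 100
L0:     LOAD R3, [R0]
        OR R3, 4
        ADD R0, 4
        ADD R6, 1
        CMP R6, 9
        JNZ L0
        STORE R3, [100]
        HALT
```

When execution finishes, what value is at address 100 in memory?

MOV R3, 3 → R3=3
MOV R6, 5 → R6=5
MOV R0, 100 → R0=100
LOAD R3, [R0] → R3=M[100]=24
OR R3, 4 → R3=24|4=28
ADD R0, 4 → R0=100+4=104
ADD R6, 1 → R6=5+1=6
CMP R6, 9  (cmp 6,9)
JNZ L0: taken
LOAD R3, [R0] → R3=M[104]=-3
OR R3, 4 → R3=(-3)|4=-3
ADD R0, 4 → R0=104+4=108
ADD R6, 1 → R6=6+1=7
CMP R6, 9  (cmp 7,9)
JNZ L0: taken
LOAD R3, [R0] → R3=M[108]=1
OR R3, 4 → R3=1|4=5
ADD R0, 4 → R0=108+4=112
ADD R6, 1 → R6=7+1=8
CMP R6, 9  (cmp 8,9)
JNZ L0: taken
LOAD R3, [R0] → R3=M[112]=19
OR R3, 4 → R3=19|4=23
ADD R0, 4 → R0=112+4=116
ADD R6, 1 → R6=8+1=9
CMP R6, 9  (cmp 9,9)
JNZ L0: not taken
STORE R3, [100] → M[100]=23
halt.

23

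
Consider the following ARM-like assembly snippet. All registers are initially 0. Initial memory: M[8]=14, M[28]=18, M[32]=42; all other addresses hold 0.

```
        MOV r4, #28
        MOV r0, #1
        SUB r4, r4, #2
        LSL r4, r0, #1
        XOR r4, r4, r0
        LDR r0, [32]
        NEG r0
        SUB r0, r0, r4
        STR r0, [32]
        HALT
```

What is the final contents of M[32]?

-45

r4=28
r0=1
r4=28-2=26
r4=1<<1=2
r4=2^1=3
r0=M[32]=42
r0=-(42)=-42
r0=(-42)-3=-45
STR r0, [32] → M[32]=-45
halt.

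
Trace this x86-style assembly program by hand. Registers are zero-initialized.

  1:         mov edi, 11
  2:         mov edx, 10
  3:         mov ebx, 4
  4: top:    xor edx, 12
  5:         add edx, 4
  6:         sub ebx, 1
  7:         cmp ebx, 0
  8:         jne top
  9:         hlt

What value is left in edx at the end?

10

mov edi, 11 → edi=11
mov edx, 10 → edx=10
mov ebx, 4 → ebx=4
xor edx, 12 → edx=10^12=6
add edx, 4 → edx=6+4=10
sub ebx, 1 → ebx=4-1=3
cmp ebx, 0  (cmp 3,0)
jne top: taken
xor edx, 12 → edx=10^12=6
add edx, 4 → edx=6+4=10
sub ebx, 1 → ebx=3-1=2
cmp ebx, 0  (cmp 2,0)
jne top: taken
xor edx, 12 → edx=10^12=6
add edx, 4 → edx=6+4=10
sub ebx, 1 → ebx=2-1=1
cmp ebx, 0  (cmp 1,0)
jne top: taken
xor edx, 12 → edx=10^12=6
add edx, 4 → edx=6+4=10
sub ebx, 1 → ebx=1-1=0
cmp ebx, 0  (cmp 0,0)
jne top: not taken
halt.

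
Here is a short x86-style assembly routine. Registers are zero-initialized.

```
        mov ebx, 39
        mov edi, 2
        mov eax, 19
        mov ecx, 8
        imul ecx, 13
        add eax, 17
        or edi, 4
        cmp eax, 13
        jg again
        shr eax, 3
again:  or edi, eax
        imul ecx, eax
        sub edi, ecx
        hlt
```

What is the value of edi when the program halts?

-3706

ebx=39
edi=2
eax=19
ecx=8
ecx=8*13=104
eax=19+17=36
edi=2|4=6
cmp eax, 13  (cmp 36,13)
jg again: taken
edi=6|36=38
ecx=104*36=3744
edi=38-3744=-3706
halt.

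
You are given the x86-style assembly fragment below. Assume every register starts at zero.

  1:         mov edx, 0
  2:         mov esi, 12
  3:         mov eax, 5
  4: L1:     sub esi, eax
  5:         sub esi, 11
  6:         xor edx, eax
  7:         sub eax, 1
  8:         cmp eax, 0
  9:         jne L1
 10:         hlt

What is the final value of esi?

-58

mov edx, 0 → edx=0
mov esi, 12 → esi=12
mov eax, 5 → eax=5
sub esi, eax → esi=12-5=7
sub esi, 11 → esi=7-11=-4
xor edx, eax → edx=0^5=5
sub eax, 1 → eax=5-1=4
cmp eax, 0  (cmp 4,0)
jne L1: taken
sub esi, eax → esi=(-4)-4=-8
sub esi, 11 → esi=(-8)-11=-19
xor edx, eax → edx=5^4=1
sub eax, 1 → eax=4-1=3
cmp eax, 0  (cmp 3,0)
jne L1: taken
sub esi, eax → esi=(-19)-3=-22
sub esi, 11 → esi=(-22)-11=-33
xor edx, eax → edx=1^3=2
sub eax, 1 → eax=3-1=2
cmp eax, 0  (cmp 2,0)
jne L1: taken
sub esi, eax → esi=(-33)-2=-35
sub esi, 11 → esi=(-35)-11=-46
xor edx, eax → edx=2^2=0
sub eax, 1 → eax=2-1=1
cmp eax, 0  (cmp 1,0)
jne L1: taken
sub esi, eax → esi=(-46)-1=-47
sub esi, 11 → esi=(-47)-11=-58
xor edx, eax → edx=0^1=1
sub eax, 1 → eax=1-1=0
cmp eax, 0  (cmp 0,0)
jne L1: not taken
halt.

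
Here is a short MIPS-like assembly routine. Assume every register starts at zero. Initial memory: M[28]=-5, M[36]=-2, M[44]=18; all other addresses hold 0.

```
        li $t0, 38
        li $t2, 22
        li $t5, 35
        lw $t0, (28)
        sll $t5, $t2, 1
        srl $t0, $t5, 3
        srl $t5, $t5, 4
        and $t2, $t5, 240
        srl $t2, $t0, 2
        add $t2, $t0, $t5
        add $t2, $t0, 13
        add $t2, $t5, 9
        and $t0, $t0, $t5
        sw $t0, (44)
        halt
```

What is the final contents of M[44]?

0

after li $t0, 38: $t0=38
after li $t2, 22: $t2=22
after li $t5, 35: $t5=35
after lw $t0, (28): $t0=M[28]=-5
after sll $t5, $t2, 1: $t5=22<<1=44
after srl $t0, $t5, 3: $t0=44>>3=5
after srl $t5, $t5, 4: $t5=44>>4=2
after and $t2, $t5, 240: $t2=2&240=0
after srl $t2, $t0, 2: $t2=5>>2=1
after add $t2, $t0, $t5: $t2=5+2=7
after add $t2, $t0, 13: $t2=5+13=18
after add $t2, $t5, 9: $t2=2+9=11
after and $t0, $t0, $t5: $t0=5&2=0
sw $t0, (44) → M[44]=0
halt.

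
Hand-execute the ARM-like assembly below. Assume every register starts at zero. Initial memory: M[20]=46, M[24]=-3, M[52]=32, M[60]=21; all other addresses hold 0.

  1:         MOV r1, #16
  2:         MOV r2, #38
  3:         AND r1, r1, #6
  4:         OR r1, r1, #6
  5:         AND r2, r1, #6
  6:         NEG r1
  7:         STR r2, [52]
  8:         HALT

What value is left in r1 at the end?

r1=16
r2=38
r1=16&6=0
r1=0|6=6
r2=6&6=6
r1=-(6)=-6
STR r2, [52] → M[52]=6
halt.

-6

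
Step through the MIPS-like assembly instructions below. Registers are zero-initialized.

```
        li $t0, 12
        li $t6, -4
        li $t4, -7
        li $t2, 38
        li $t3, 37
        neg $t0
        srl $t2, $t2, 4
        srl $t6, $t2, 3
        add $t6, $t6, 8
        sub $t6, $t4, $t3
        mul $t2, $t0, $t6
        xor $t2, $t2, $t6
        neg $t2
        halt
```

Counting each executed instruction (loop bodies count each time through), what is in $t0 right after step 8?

-12

li $t0, 12 → $t0=12
li $t6, -4 → $t6=-4
li $t4, -7 → $t4=-7
li $t2, 38 → $t2=38
li $t3, 37 → $t3=37
neg $t0 → $t0=-(12)=-12
srl $t2, $t2, 4 → $t2=38>>4=2
srl $t6, $t2, 3 → $t6=2>>3=0
After step 8: $t0 = -12.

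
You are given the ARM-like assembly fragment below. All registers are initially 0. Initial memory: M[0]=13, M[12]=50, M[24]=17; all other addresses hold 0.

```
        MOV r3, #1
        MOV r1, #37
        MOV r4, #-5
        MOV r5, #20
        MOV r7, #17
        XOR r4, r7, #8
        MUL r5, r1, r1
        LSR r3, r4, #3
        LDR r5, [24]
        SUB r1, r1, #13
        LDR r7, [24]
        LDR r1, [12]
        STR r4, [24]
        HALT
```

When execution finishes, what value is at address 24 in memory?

MOV r3, #1 → r3=1
MOV r1, #37 → r1=37
MOV r4, #-5 → r4=-5
MOV r5, #20 → r5=20
MOV r7, #17 → r7=17
XOR r4, r7, #8 → r4=17^8=25
MUL r5, r1, r1 → r5=37*37=1369
LSR r3, r4, #3 → r3=25>>3=3
LDR r5, [24] → r5=M[24]=17
SUB r1, r1, #13 → r1=37-13=24
LDR r7, [24] → r7=M[24]=17
LDR r1, [12] → r1=M[12]=50
STR r4, [24] → M[24]=25
halt.

25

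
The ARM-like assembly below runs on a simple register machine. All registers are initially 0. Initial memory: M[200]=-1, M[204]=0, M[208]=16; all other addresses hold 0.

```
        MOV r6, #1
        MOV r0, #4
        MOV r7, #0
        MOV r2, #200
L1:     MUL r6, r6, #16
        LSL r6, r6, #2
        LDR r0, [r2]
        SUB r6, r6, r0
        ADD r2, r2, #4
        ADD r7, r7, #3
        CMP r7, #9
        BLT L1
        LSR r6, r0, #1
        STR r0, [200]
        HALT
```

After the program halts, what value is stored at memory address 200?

after MOV r6, #1: r6=1
after MOV r0, #4: r0=4
after MOV r7, #0: r7=0
after MOV r2, #200: r2=200
after MUL r6, r6, #16: r6=1*16=16
after LSL r6, r6, #2: r6=16<<2=64
after LDR r0, [r2]: r0=M[200]=-1
after SUB r6, r6, r0: r6=64-(-1)=65
after ADD r2, r2, #4: r2=200+4=204
after ADD r7, r7, #3: r7=0+3=3
CMP r7, #9  (cmp 3,9)
BLT L1: taken
after MUL r6, r6, #16: r6=65*16=1040
after LSL r6, r6, #2: r6=1040<<2=4160
after LDR r0, [r2]: r0=M[204]=0
after SUB r6, r6, r0: r6=4160-0=4160
after ADD r2, r2, #4: r2=204+4=208
after ADD r7, r7, #3: r7=3+3=6
CMP r7, #9  (cmp 6,9)
BLT L1: taken
after MUL r6, r6, #16: r6=4160*16=66560
after LSL r6, r6, #2: r6=66560<<2=266240
after LDR r0, [r2]: r0=M[208]=16
after SUB r6, r6, r0: r6=266240-16=266224
after ADD r2, r2, #4: r2=208+4=212
after ADD r7, r7, #3: r7=6+3=9
CMP r7, #9  (cmp 9,9)
BLT L1: not taken
after LSR r6, r0, #1: r6=16>>1=8
STR r0, [200] → M[200]=16
halt.

16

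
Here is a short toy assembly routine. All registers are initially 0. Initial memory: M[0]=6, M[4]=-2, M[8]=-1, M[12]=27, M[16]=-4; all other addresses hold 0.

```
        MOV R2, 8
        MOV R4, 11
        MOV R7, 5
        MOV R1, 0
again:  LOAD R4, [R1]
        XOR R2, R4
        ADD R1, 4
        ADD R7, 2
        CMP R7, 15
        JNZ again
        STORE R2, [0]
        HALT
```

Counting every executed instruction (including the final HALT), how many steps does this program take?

R2=8
R4=11
R7=5
R1=0
R4=M[0]=6
R2=8^6=14
R1=0+4=4
R7=5+2=7
CMP R7, 15  (cmp 7,15)
JNZ again: taken
R4=M[4]=-2
R2=14^(-2)=-16
R1=4+4=8
R7=7+2=9
CMP R7, 15  (cmp 9,15)
JNZ again: taken
R4=M[8]=-1
R2=(-16)^(-1)=15
R1=8+4=12
R7=9+2=11
CMP R7, 15  (cmp 11,15)
JNZ again: taken
R4=M[12]=27
R2=15^27=20
R1=12+4=16
R7=11+2=13
CMP R7, 15  (cmp 13,15)
JNZ again: taken
R4=M[16]=-4
R2=20^(-4)=-24
R1=16+4=20
R7=13+2=15
CMP R7, 15  (cmp 15,15)
JNZ again: not taken
STORE R2, [0] → M[0]=-24
halt.
Total executed instructions: 36.

36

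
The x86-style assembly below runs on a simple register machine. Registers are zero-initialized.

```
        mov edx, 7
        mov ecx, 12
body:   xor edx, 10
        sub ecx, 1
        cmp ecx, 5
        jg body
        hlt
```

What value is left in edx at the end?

mov edx, 7 → edx=7
mov ecx, 12 → ecx=12
xor edx, 10 → edx=7^10=13
sub ecx, 1 → ecx=12-1=11
cmp ecx, 5  (cmp 11,5)
jg body: taken
xor edx, 10 → edx=13^10=7
sub ecx, 1 → ecx=11-1=10
cmp ecx, 5  (cmp 10,5)
jg body: taken
xor edx, 10 → edx=7^10=13
sub ecx, 1 → ecx=10-1=9
cmp ecx, 5  (cmp 9,5)
jg body: taken
xor edx, 10 → edx=13^10=7
sub ecx, 1 → ecx=9-1=8
cmp ecx, 5  (cmp 8,5)
jg body: taken
xor edx, 10 → edx=7^10=13
sub ecx, 1 → ecx=8-1=7
cmp ecx, 5  (cmp 7,5)
jg body: taken
xor edx, 10 → edx=13^10=7
sub ecx, 1 → ecx=7-1=6
cmp ecx, 5  (cmp 6,5)
jg body: taken
xor edx, 10 → edx=7^10=13
sub ecx, 1 → ecx=6-1=5
cmp ecx, 5  (cmp 5,5)
jg body: not taken
halt.

13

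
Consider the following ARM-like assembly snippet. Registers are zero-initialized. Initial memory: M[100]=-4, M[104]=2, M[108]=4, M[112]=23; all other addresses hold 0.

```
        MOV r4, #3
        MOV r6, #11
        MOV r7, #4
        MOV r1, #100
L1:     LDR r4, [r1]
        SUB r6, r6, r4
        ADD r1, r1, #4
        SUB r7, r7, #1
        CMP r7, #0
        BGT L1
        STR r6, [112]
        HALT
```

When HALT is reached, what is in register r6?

after MOV r4, #3: r4=3
after MOV r6, #11: r6=11
after MOV r7, #4: r7=4
after MOV r1, #100: r1=100
after LDR r4, [r1]: r4=M[100]=-4
after SUB r6, r6, r4: r6=11-(-4)=15
after ADD r1, r1, #4: r1=100+4=104
after SUB r7, r7, #1: r7=4-1=3
CMP r7, #0  (cmp 3,0)
BGT L1: taken
after LDR r4, [r1]: r4=M[104]=2
after SUB r6, r6, r4: r6=15-2=13
after ADD r1, r1, #4: r1=104+4=108
after SUB r7, r7, #1: r7=3-1=2
CMP r7, #0  (cmp 2,0)
BGT L1: taken
after LDR r4, [r1]: r4=M[108]=4
after SUB r6, r6, r4: r6=13-4=9
after ADD r1, r1, #4: r1=108+4=112
after SUB r7, r7, #1: r7=2-1=1
CMP r7, #0  (cmp 1,0)
BGT L1: taken
after LDR r4, [r1]: r4=M[112]=23
after SUB r6, r6, r4: r6=9-23=-14
after ADD r1, r1, #4: r1=112+4=116
after SUB r7, r7, #1: r7=1-1=0
CMP r7, #0  (cmp 0,0)
BGT L1: not taken
STR r6, [112] → M[112]=-14
halt.

-14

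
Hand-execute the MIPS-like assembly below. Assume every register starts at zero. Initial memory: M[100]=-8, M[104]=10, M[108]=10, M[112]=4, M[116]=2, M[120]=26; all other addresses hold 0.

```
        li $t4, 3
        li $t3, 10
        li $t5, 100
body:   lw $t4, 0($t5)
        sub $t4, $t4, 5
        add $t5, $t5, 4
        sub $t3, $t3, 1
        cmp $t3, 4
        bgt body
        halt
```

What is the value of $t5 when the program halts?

124

$t4=3
$t3=10
$t5=100
$t4=M[100]=-8
$t4=(-8)-5=-13
$t5=100+4=104
$t3=10-1=9
cmp $t3, 4  (cmp 9,4)
bgt body: taken
$t4=M[104]=10
$t4=10-5=5
$t5=104+4=108
$t3=9-1=8
cmp $t3, 4  (cmp 8,4)
bgt body: taken
$t4=M[108]=10
$t4=10-5=5
$t5=108+4=112
$t3=8-1=7
cmp $t3, 4  (cmp 7,4)
bgt body: taken
$t4=M[112]=4
$t4=4-5=-1
$t5=112+4=116
$t3=7-1=6
cmp $t3, 4  (cmp 6,4)
bgt body: taken
$t4=M[116]=2
$t4=2-5=-3
$t5=116+4=120
$t3=6-1=5
cmp $t3, 4  (cmp 5,4)
bgt body: taken
$t4=M[120]=26
$t4=26-5=21
$t5=120+4=124
$t3=5-1=4
cmp $t3, 4  (cmp 4,4)
bgt body: not taken
halt.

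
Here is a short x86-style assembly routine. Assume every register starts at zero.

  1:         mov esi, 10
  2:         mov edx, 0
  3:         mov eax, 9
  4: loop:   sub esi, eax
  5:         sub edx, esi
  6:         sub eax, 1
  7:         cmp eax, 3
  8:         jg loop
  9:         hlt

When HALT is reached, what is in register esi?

after mov esi, 10: esi=10
after mov edx, 0: edx=0
after mov eax, 9: eax=9
after sub esi, eax: esi=10-9=1
after sub edx, esi: edx=0-1=-1
after sub eax, 1: eax=9-1=8
cmp eax, 3  (cmp 8,3)
jg loop: taken
after sub esi, eax: esi=1-8=-7
after sub edx, esi: edx=(-1)-(-7)=6
after sub eax, 1: eax=8-1=7
cmp eax, 3  (cmp 7,3)
jg loop: taken
after sub esi, eax: esi=(-7)-7=-14
after sub edx, esi: edx=6-(-14)=20
after sub eax, 1: eax=7-1=6
cmp eax, 3  (cmp 6,3)
jg loop: taken
after sub esi, eax: esi=(-14)-6=-20
after sub edx, esi: edx=20-(-20)=40
after sub eax, 1: eax=6-1=5
cmp eax, 3  (cmp 5,3)
jg loop: taken
after sub esi, eax: esi=(-20)-5=-25
after sub edx, esi: edx=40-(-25)=65
after sub eax, 1: eax=5-1=4
cmp eax, 3  (cmp 4,3)
jg loop: taken
after sub esi, eax: esi=(-25)-4=-29
after sub edx, esi: edx=65-(-29)=94
after sub eax, 1: eax=4-1=3
cmp eax, 3  (cmp 3,3)
jg loop: not taken
halt.

-29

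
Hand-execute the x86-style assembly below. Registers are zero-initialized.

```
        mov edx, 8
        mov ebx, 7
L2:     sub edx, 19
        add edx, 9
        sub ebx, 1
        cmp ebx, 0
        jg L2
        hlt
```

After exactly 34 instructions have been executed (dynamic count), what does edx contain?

-62

edx=8
ebx=7
edx=8-19=-11
edx=(-11)+9=-2
ebx=7-1=6
cmp ebx, 0  (cmp 6,0)
jg L2: taken
edx=(-2)-19=-21
edx=(-21)+9=-12
ebx=6-1=5
cmp ebx, 0  (cmp 5,0)
jg L2: taken
edx=(-12)-19=-31
edx=(-31)+9=-22
ebx=5-1=4
cmp ebx, 0  (cmp 4,0)
jg L2: taken
edx=(-22)-19=-41
edx=(-41)+9=-32
ebx=4-1=3
cmp ebx, 0  (cmp 3,0)
jg L2: taken
edx=(-32)-19=-51
edx=(-51)+9=-42
ebx=3-1=2
cmp ebx, 0  (cmp 2,0)
jg L2: taken
edx=(-42)-19=-61
edx=(-61)+9=-52
ebx=2-1=1
cmp ebx, 0  (cmp 1,0)
jg L2: taken
edx=(-52)-19=-71
edx=(-71)+9=-62
After step 34: edx = -62.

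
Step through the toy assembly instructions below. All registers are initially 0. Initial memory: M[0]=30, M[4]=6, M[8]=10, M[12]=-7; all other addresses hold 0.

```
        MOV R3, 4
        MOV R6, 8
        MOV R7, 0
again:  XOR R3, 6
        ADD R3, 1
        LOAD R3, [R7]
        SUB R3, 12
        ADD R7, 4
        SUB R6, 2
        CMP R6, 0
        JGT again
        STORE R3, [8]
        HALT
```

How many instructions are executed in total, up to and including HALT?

37

R3=4
R6=8
R7=0
R3=4^6=2
R3=2+1=3
R3=M[0]=30
R3=30-12=18
R7=0+4=4
R6=8-2=6
CMP R6, 0  (cmp 6,0)
JGT again: taken
R3=18^6=20
R3=20+1=21
R3=M[4]=6
R3=6-12=-6
R7=4+4=8
R6=6-2=4
CMP R6, 0  (cmp 4,0)
JGT again: taken
R3=(-6)^6=-4
R3=(-4)+1=-3
R3=M[8]=10
R3=10-12=-2
R7=8+4=12
R6=4-2=2
CMP R6, 0  (cmp 2,0)
JGT again: taken
R3=(-2)^6=-8
R3=(-8)+1=-7
R3=M[12]=-7
R3=(-7)-12=-19
R7=12+4=16
R6=2-2=0
CMP R6, 0  (cmp 0,0)
JGT again: not taken
STORE R3, [8] → M[8]=-19
halt.
Total executed instructions: 37.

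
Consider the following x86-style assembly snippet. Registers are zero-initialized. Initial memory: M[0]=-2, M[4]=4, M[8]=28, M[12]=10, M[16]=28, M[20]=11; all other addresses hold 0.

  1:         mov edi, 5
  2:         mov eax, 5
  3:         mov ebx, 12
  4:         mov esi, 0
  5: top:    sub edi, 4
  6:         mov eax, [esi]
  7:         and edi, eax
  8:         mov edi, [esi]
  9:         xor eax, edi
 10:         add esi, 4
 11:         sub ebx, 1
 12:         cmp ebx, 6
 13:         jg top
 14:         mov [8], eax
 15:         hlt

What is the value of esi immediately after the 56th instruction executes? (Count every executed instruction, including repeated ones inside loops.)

24

edi=5
eax=5
ebx=12
esi=0
edi=5-4=1
eax=M[0]=-2
edi=1&(-2)=0
edi=M[0]=-2
eax=(-2)^(-2)=0
esi=0+4=4
ebx=12-1=11
cmp ebx, 6  (cmp 11,6)
jg top: taken
edi=(-2)-4=-6
eax=M[4]=4
edi=(-6)&4=0
edi=M[4]=4
eax=4^4=0
esi=4+4=8
ebx=11-1=10
cmp ebx, 6  (cmp 10,6)
jg top: taken
edi=4-4=0
eax=M[8]=28
edi=0&28=0
edi=M[8]=28
eax=28^28=0
esi=8+4=12
ebx=10-1=9
cmp ebx, 6  (cmp 9,6)
jg top: taken
edi=28-4=24
eax=M[12]=10
edi=24&10=8
edi=M[12]=10
eax=10^10=0
esi=12+4=16
ebx=9-1=8
cmp ebx, 6  (cmp 8,6)
jg top: taken
edi=10-4=6
eax=M[16]=28
edi=6&28=4
edi=M[16]=28
eax=28^28=0
esi=16+4=20
ebx=8-1=7
cmp ebx, 6  (cmp 7,6)
jg top: taken
edi=28-4=24
eax=M[20]=11
edi=24&11=8
edi=M[20]=11
eax=11^11=0
esi=20+4=24
ebx=7-1=6
After step 56: esi = 24.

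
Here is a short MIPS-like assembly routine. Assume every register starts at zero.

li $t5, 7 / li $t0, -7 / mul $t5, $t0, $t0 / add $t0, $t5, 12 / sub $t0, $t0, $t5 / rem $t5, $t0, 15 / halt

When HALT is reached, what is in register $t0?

after li $t5, 7: $t5=7
after li $t0, -7: $t0=-7
after mul $t5, $t0, $t0: $t5=(-7)*(-7)=49
after add $t0, $t5, 12: $t0=49+12=61
after sub $t0, $t0, $t5: $t0=61-49=12
after rem $t5, $t0, 15: $t5=12%15=12
halt.

12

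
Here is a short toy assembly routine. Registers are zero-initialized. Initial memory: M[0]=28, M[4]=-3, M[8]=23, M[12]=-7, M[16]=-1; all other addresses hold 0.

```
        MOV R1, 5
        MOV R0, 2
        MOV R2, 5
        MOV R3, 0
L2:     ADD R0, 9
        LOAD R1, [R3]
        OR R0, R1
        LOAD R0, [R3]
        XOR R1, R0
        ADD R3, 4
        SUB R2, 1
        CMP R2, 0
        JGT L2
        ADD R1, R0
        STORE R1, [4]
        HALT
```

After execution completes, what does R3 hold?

20

after MOV R1, 5: R1=5
after MOV R0, 2: R0=2
after MOV R2, 5: R2=5
after MOV R3, 0: R3=0
after ADD R0, 9: R0=2+9=11
after LOAD R1, [R3]: R1=M[0]=28
after OR R0, R1: R0=11|28=31
after LOAD R0, [R3]: R0=M[0]=28
after XOR R1, R0: R1=28^28=0
after ADD R3, 4: R3=0+4=4
after SUB R2, 1: R2=5-1=4
CMP R2, 0  (cmp 4,0)
JGT L2: taken
after ADD R0, 9: R0=28+9=37
after LOAD R1, [R3]: R1=M[4]=-3
after OR R0, R1: R0=37|(-3)=-3
after LOAD R0, [R3]: R0=M[4]=-3
after XOR R1, R0: R1=(-3)^(-3)=0
after ADD R3, 4: R3=4+4=8
after SUB R2, 1: R2=4-1=3
CMP R2, 0  (cmp 3,0)
JGT L2: taken
after ADD R0, 9: R0=(-3)+9=6
after LOAD R1, [R3]: R1=M[8]=23
after OR R0, R1: R0=6|23=23
after LOAD R0, [R3]: R0=M[8]=23
after XOR R1, R0: R1=23^23=0
after ADD R3, 4: R3=8+4=12
after SUB R2, 1: R2=3-1=2
CMP R2, 0  (cmp 2,0)
JGT L2: taken
after ADD R0, 9: R0=23+9=32
after LOAD R1, [R3]: R1=M[12]=-7
after OR R0, R1: R0=32|(-7)=-7
after LOAD R0, [R3]: R0=M[12]=-7
after XOR R1, R0: R1=(-7)^(-7)=0
after ADD R3, 4: R3=12+4=16
after SUB R2, 1: R2=2-1=1
CMP R2, 0  (cmp 1,0)
JGT L2: taken
after ADD R0, 9: R0=(-7)+9=2
after LOAD R1, [R3]: R1=M[16]=-1
after OR R0, R1: R0=2|(-1)=-1
after LOAD R0, [R3]: R0=M[16]=-1
after XOR R1, R0: R1=(-1)^(-1)=0
after ADD R3, 4: R3=16+4=20
after SUB R2, 1: R2=1-1=0
CMP R2, 0  (cmp 0,0)
JGT L2: not taken
after ADD R1, R0: R1=0+(-1)=-1
STORE R1, [4] → M[4]=-1
halt.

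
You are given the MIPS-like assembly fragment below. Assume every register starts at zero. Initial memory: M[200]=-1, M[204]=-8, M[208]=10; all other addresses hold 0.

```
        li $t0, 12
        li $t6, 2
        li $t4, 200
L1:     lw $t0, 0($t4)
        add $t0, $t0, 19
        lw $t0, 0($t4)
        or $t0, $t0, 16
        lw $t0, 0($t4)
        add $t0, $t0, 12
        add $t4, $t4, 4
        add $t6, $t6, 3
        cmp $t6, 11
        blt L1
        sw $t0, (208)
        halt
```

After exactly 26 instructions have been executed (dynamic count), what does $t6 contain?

$t0=12
$t6=2
$t4=200
$t0=M[200]=-1
$t0=(-1)+19=18
$t0=M[200]=-1
$t0=(-1)|16=-1
$t0=M[200]=-1
$t0=(-1)+12=11
$t4=200+4=204
$t6=2+3=5
cmp $t6, 11  (cmp 5,11)
blt L1: taken
$t0=M[204]=-8
$t0=(-8)+19=11
$t0=M[204]=-8
$t0=(-8)|16=-8
$t0=M[204]=-8
$t0=(-8)+12=4
$t4=204+4=208
$t6=5+3=8
cmp $t6, 11  (cmp 8,11)
blt L1: taken
$t0=M[208]=10
$t0=10+19=29
$t0=M[208]=10
After step 26: $t6 = 8.

8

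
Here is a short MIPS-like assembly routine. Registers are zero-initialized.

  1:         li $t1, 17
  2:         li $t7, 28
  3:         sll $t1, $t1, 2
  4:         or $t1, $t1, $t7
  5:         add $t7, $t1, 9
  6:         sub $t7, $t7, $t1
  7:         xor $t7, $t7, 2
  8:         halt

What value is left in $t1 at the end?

after li $t1, 17: $t1=17
after li $t7, 28: $t7=28
after sll $t1, $t1, 2: $t1=17<<2=68
after or $t1, $t1, $t7: $t1=68|28=92
after add $t7, $t1, 9: $t7=92+9=101
after sub $t7, $t7, $t1: $t7=101-92=9
after xor $t7, $t7, 2: $t7=9^2=11
halt.

92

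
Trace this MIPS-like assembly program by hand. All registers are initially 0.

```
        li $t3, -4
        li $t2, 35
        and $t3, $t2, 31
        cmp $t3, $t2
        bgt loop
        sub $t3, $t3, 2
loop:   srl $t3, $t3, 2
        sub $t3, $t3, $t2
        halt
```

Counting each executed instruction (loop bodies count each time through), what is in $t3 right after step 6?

1

li $t3, -4 → $t3=-4
li $t2, 35 → $t2=35
and $t3, $t2, 31 → $t3=35&31=3
cmp $t3, $t2  (cmp 3,35)
bgt loop: not taken
sub $t3, $t3, 2 → $t3=3-2=1
After step 6: $t3 = 1.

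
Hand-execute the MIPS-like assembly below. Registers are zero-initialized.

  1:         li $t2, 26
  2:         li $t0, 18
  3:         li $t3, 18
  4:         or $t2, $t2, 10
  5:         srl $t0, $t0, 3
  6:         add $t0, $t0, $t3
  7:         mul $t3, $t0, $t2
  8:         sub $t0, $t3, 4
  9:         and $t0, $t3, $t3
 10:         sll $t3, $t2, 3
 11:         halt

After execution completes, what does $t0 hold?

after li $t2, 26: $t2=26
after li $t0, 18: $t0=18
after li $t3, 18: $t3=18
after or $t2, $t2, 10: $t2=26|10=26
after srl $t0, $t0, 3: $t0=18>>3=2
after add $t0, $t0, $t3: $t0=2+18=20
after mul $t3, $t0, $t2: $t3=20*26=520
after sub $t0, $t3, 4: $t0=520-4=516
after and $t0, $t3, $t3: $t0=520&520=520
after sll $t3, $t2, 3: $t3=26<<3=208
halt.

520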